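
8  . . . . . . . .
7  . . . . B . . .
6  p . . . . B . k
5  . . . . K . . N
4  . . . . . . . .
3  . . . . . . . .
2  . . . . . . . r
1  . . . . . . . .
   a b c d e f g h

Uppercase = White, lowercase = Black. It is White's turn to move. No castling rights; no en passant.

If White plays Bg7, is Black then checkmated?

no

After Bg7: black king on h6; in check: yes, from the white bishop on g7.
Black has 3 legal replies: Kh7, Kg6, Kxh5.
In check but a legal move exists → not checkmate.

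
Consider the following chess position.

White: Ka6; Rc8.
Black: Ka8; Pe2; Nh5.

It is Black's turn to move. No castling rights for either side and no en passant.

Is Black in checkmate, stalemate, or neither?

Black to move; black king on a8.
In check: yes, from the white rook on c8.
King squares — a7: attacked by Ka6; b7: attacked by Ka6; b8: attacked by Rc8.
Legal moves for Black: none.
In check with no legal moves → checkmate.

checkmate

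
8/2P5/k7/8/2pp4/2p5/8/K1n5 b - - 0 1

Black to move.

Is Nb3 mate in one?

no

After Nb3: white king on a1; in check: yes, from the black knight on b3.
White has 2 legal replies: Ka2, Kb1.
In check but a legal move exists → not checkmate.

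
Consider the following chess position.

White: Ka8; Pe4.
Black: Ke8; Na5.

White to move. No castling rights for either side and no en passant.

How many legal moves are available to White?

3

White to move; king on a8.
In check: no.
Legal moves: Kb8, Ka7, e5.
Count: 3.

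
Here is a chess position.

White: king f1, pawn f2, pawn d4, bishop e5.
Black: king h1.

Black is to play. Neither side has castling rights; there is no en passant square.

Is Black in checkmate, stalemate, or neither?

stalemate

Black to move; black king on h1.
In check: no.
King squares — g1: attacked by Kf1; g2: attacked by Kf1; h2: attacked by Be5.
Legal moves for Black: none.
Not in check and no legal moves → stalemate.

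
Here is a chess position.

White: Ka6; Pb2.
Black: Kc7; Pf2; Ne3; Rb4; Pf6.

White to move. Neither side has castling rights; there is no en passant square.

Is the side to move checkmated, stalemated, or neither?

neither

White to move; white king on a6.
In check: no.
Legal moves for White: Ka7, Ka5, b3.
White has 3 legal moves and is not in check → neither.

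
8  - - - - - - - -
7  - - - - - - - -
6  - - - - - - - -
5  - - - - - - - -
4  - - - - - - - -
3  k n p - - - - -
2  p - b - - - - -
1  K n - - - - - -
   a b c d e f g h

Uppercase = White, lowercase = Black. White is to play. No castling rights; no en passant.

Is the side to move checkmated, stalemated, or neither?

White to move; white king on a1.
In check: yes, from the black knight on b3.
King squares — b1: attacked by Pa2; a2: attacked by Ka3; b2: attacked by Ka3.
Legal moves for White: none.
In check with no legal moves → checkmate.

checkmate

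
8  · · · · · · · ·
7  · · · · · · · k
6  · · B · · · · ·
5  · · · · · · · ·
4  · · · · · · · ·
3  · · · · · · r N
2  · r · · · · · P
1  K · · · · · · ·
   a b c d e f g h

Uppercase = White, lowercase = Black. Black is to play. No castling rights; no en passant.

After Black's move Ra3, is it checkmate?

After Ra3: white king on a1; in check: yes, from the black rook on a3.
White has 1 legal reply: Kxb2.
In check but a legal move exists → not checkmate.

no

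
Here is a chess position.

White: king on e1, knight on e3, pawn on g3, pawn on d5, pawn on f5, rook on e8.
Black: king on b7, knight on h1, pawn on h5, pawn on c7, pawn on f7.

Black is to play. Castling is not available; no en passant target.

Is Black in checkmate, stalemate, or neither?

neither

Black to move; black king on b7.
In check: no.
Legal moves for Black: Ka7, Kb6, Ka6, Nxg3, Nf2, f6, c6, h4, c5.
Black has 9 legal moves and is not in check → neither.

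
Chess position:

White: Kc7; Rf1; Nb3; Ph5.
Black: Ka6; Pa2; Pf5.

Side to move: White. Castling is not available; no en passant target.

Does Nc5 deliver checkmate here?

After Nc5: black king on a6; in check: yes, from the white knight on c5.
Black has 3 legal replies: Ka7, Kb5, Ka5.
In check but a legal move exists → not checkmate.

no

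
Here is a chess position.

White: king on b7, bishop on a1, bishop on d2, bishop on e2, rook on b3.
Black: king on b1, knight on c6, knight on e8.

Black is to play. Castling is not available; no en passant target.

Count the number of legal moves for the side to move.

Black to move; king on b1.
In check: yes, from the white rook on b3.
Legal moves: Kc2, Ka2, Kxa1.
Count: 3.

3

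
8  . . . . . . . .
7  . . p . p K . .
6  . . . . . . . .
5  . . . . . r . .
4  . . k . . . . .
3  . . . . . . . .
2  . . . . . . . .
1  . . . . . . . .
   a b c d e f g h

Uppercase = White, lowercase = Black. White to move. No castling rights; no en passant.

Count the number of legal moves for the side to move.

White to move; king on f7.
In check: yes, from the black rook on f5.
Legal moves: Kg8, Ke8, Kg7, Kxe7, Kg6, Ke6.
Count: 6.

6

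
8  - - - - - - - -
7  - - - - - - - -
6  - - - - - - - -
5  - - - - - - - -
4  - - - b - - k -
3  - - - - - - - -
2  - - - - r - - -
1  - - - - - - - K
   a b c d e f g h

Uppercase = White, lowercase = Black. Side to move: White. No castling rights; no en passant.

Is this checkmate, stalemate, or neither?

stalemate

White to move; white king on h1.
In check: no.
King squares — g1: attacked by Bd4; g2: attacked by Re2; h2: attacked by Re2.
Legal moves for White: none.
Not in check and no legal moves → stalemate.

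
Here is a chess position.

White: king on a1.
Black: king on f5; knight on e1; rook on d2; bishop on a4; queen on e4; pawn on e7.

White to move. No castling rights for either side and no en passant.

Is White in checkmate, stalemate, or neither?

stalemate

White to move; white king on a1.
In check: no.
King squares — b1: attacked by Qe4; a2: attacked by Rd2; b2: attacked by Rd2.
Legal moves for White: none.
Not in check and no legal moves → stalemate.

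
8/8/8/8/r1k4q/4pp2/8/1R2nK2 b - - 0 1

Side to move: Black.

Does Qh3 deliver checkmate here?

After Qh3: white king on f1; in check: yes, from the black queen on h3.
White has 2 legal replies: Kg1, Kxe1.
In check but a legal move exists → not checkmate.

no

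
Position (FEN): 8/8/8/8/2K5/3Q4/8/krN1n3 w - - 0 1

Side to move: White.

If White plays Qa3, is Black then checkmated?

After Qa3: black king on a1; in check: yes, from the white queen on a3.
King squares — b1: own rook; a2: attacked by Nc1; b2: attacked by Qa3.
Black has no legal moves → checkmate.

yes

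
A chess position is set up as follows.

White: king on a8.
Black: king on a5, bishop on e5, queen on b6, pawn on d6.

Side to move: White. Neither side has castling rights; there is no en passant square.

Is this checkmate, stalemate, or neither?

stalemate

White to move; white king on a8.
In check: no.
King squares — a7: attacked by Qb6; b7: attacked by Qb6; b8: attacked by Qb6.
Legal moves for White: none.
Not in check and no legal moves → stalemate.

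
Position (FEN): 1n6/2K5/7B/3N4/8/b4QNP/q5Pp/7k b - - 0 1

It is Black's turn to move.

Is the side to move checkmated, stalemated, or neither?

Black to move; black king on h1.
In check: yes, from the white knight on g3.
King squares — g1: available; g2: attacked by Qf3; h2: own pawn.
Legal moves for Black: Kg1.
Black is in check but has 1 legal move → neither.

neither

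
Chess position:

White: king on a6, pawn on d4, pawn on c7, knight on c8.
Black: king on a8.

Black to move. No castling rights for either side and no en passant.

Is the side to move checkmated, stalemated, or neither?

stalemate

Black to move; black king on a8.
In check: no.
King squares — a7: attacked by Ka6; b7: attacked by Ka6; b8: attacked by Pc7.
Legal moves for Black: none.
Not in check and no legal moves → stalemate.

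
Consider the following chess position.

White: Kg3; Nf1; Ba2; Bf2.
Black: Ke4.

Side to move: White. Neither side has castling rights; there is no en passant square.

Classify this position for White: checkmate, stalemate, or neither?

White to move; white king on g3.
In check: no.
Legal moves for White include: Kh4, Kg4, Kh3, Kh2, Kg2, Ba7, Bb6, Bc5, Bd4, Be3, Bg1, Be1, Bg8, Bf7, Be6, Bd5+, Bc4, Bb3, ... (list truncated; more exist).
White has legal moves and is not in check → neither.

neither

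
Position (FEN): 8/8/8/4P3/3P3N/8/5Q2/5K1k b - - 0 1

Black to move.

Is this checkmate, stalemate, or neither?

Black to move; black king on h1.
In check: no.
King squares — g1: attacked by Kf1; g2: attacked by Kf1; h2: attacked by Qf2.
Legal moves for Black: none.
Not in check and no legal moves → stalemate.

stalemate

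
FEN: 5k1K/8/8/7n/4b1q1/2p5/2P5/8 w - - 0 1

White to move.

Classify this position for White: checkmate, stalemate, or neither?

stalemate

White to move; white king on h8.
In check: no.
King squares — g7: attacked by Qg4; h7: attacked by Be4; g8: attacked by Qg4.
Legal moves for White: none.
Not in check and no legal moves → stalemate.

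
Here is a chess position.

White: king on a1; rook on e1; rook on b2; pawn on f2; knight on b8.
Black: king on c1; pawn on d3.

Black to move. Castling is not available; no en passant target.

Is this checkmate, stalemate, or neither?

checkmate

Black to move; black king on c1.
In check: yes, from the white rook on e1.
King squares — b1: attacked by Ka1; d1: attacked by Re1; b2: attacked by Ka1; c2: attacked by Rb2; d2: attacked by Rb2.
Legal moves for Black: none.
In check with no legal moves → checkmate.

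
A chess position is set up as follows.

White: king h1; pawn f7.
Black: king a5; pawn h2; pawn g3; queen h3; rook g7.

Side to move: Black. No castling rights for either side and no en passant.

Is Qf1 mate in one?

After Qf1: white king on h1; in check: yes, from the black queen on f1.
King squares — g1: attacked by Qf1; g2: attacked by Qf1; h2: attacked by Pg3.
White has no legal moves → checkmate.

yes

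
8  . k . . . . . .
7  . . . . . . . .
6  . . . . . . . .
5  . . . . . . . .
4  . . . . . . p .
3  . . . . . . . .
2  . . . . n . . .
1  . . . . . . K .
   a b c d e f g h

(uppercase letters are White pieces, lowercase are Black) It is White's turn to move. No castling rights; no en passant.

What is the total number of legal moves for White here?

5

White to move; king on g1.
In check: yes, from the black knight on e2.
Legal moves: Kh2, Kg2, Kf2, Kh1, Kf1.
Count: 5.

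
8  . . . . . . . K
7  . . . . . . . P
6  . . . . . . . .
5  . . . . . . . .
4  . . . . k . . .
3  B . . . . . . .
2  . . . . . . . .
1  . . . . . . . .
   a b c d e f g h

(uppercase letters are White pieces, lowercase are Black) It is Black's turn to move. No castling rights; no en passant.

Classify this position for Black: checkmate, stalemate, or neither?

neither

Black to move; black king on e4.
In check: no.
Legal moves for Black: Kf5, Ke5, Kd5, Kf4, Kd4, Kf3, Ke3, Kd3.
Black has 8 legal moves and is not in check → neither.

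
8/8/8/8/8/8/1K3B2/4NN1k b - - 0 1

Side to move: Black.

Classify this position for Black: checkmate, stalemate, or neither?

Black to move; black king on h1.
In check: no.
King squares — g1: attacked by Bf2; g2: attacked by Ne1; h2: attacked by Nf1.
Legal moves for Black: none.
Not in check and no legal moves → stalemate.

stalemate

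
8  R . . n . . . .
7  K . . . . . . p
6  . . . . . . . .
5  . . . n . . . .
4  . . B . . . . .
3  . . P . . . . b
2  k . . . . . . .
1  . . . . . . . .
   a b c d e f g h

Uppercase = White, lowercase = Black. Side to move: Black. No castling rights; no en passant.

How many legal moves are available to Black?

Black to move; king on a2.
In check: yes, from the white bishop on c4.
Legal moves: Ka3, Kb2, Kb1, Ka1.
Count: 4.

4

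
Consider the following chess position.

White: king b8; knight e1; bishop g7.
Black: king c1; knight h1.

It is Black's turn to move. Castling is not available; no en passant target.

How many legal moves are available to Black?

5

Black to move; king on c1.
In check: no.
Legal moves: Ng3, Nf2, Kd2, Kd1, Kb1.
Count: 5.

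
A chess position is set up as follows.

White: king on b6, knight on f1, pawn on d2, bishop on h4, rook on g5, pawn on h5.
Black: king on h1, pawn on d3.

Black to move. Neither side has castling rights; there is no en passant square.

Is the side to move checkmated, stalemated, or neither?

stalemate

Black to move; black king on h1.
In check: no.
King squares — g1: attacked by Rg5; g2: attacked by Rg5; h2: attacked by Nf1.
Legal moves for Black: none.
Not in check and no legal moves → stalemate.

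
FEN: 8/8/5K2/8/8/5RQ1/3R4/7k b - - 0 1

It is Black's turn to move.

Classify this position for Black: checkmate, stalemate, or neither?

stalemate

Black to move; black king on h1.
In check: no.
King squares — g1: attacked by Qg3; g2: attacked by Rd2; h2: attacked by Rd2.
Legal moves for Black: none.
Not in check and no legal moves → stalemate.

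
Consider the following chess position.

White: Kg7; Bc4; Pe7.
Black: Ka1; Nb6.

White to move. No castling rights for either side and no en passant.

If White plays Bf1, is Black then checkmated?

no

After Bf1: black king on a1; in check: no.
Black is not in check, so this cannot be checkmate.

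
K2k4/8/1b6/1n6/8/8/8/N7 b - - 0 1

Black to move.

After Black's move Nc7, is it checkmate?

After Nc7: white king on a8; in check: yes, from the black knight on c7.
White has 2 legal replies: Kb8, Kb7.
In check but a legal move exists → not checkmate.

no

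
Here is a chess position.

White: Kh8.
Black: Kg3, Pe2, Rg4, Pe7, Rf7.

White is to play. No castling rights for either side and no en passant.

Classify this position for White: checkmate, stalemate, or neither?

White to move; white king on h8.
In check: no.
King squares — g7: attacked by Rg4; h7: attacked by Rf7; g8: attacked by Rg4.
Legal moves for White: none.
Not in check and no legal moves → stalemate.

stalemate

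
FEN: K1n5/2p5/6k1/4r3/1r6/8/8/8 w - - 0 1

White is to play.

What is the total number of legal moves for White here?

0

White to move; king on a8.
In check: no.
Legal moves: none.
Count: 0.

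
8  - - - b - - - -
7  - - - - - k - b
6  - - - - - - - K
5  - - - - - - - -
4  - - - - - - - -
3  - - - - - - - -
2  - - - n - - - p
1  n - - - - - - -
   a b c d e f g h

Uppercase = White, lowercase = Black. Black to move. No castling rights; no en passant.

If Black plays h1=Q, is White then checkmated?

After h1=Q: white king on h6; in check: yes, from the black queen on h1.
King squares — g5: attacked by Bd8; h5: attacked by Qh1; g6: attacked by Kf7; g7: attacked by Kf7; h7: attacked by Qh1.
White has no legal moves → checkmate.

yes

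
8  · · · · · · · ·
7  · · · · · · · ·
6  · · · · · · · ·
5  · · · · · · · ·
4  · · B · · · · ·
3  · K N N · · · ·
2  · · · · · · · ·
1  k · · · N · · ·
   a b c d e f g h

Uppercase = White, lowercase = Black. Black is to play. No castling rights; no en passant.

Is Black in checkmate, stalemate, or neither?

Black to move; black king on a1.
In check: no.
King squares — b1: attacked by Nc3; a2: attacked by Kb3; b2: attacked by Kb3.
Legal moves for Black: none.
Not in check and no legal moves → stalemate.

stalemate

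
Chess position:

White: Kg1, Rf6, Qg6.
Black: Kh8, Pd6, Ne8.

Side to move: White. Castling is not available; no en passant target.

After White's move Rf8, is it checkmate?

yes

After Rf8: black king on h8; in check: yes, from the white rook on f8.
King squares — g7: attacked by Qg6; h7: attacked by Qg6; g8: attacked by Qg6.
Black has no legal moves → checkmate.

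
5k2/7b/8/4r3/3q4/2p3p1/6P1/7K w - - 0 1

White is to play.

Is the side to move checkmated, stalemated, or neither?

stalemate

White to move; white king on h1.
In check: no.
King squares — g1: attacked by Qd4; g2: own pawn; h2: attacked by Pg3.
Legal moves for White: none.
Not in check and no legal moves → stalemate.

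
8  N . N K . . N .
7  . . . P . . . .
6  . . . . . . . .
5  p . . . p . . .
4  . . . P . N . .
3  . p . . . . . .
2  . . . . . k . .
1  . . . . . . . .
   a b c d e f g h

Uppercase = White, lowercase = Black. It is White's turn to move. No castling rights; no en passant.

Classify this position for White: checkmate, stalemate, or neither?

neither

White to move; white king on d8.
In check: no.
Legal moves for White include: Nge7, Nh6, Nf6, Ke8, Ke7, Kc7, Nce7, Na7, Nd6, Ncb6, Nc7, Nab6, Ng6, Ne6, Nh5, Nd5, Nh3+, Nd3+, ... (list truncated; more exist).
White has legal moves and is not in check → neither.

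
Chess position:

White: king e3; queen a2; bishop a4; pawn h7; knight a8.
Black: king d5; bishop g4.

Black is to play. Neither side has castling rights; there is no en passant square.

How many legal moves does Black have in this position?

Black to move; king on d5.
In check: yes, from the white queen on a2.
Legal moves: Kd6, Ke5, Kc5.
Count: 3.

3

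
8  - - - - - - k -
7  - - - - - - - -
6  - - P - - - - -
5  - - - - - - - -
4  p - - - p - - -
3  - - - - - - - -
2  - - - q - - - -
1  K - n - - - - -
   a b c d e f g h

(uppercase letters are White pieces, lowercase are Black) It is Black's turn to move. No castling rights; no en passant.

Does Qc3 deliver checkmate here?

no

After Qc3: white king on a1; in check: yes, from the black queen on c3.
White has 1 legal reply: Kb1.
In check but a legal move exists → not checkmate.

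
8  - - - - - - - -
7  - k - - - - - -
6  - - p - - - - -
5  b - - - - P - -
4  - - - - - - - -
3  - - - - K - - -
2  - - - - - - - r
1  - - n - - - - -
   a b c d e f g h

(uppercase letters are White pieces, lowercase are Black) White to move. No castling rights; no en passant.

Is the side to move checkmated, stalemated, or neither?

neither

White to move; white king on e3.
In check: no.
Legal moves for White: Kf4, Ke4, Kd4, Kf3, f6.
White has 5 legal moves and is not in check → neither.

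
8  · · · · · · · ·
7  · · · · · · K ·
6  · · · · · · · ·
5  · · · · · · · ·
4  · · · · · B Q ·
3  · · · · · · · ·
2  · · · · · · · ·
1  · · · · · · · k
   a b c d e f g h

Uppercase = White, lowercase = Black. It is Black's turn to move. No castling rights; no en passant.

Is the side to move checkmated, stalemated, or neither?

stalemate

Black to move; black king on h1.
In check: no.
King squares — g1: attacked by Qg4; g2: attacked by Qg4; h2: attacked by Bf4.
Legal moves for Black: none.
Not in check and no legal moves → stalemate.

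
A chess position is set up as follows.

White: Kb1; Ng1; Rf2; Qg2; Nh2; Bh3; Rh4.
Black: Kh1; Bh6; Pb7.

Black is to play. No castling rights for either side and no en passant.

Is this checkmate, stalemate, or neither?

checkmate

Black to move; black king on h1.
In check: yes, from the white queen on g2.
King squares — g1: attacked by Qg2; g2: attacked by Rf2; h2: attacked by Qg2.
Legal moves for Black: none.
In check with no legal moves → checkmate.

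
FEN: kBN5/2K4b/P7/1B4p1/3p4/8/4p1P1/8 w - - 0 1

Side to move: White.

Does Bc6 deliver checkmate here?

yes

After Bc6: black king on a8; in check: yes, from the white bishop on c6.
King squares — a7: attacked by Bb8; b7: attacked by Pa6; b8: attacked by Kc7.
Black has no legal moves → checkmate.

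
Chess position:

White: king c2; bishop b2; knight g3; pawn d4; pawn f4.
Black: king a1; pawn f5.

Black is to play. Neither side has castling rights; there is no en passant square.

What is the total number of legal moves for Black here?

Black to move; king on a1.
In check: yes, from the white bishop on b2.
Legal moves: Ka2.
Count: 1.

1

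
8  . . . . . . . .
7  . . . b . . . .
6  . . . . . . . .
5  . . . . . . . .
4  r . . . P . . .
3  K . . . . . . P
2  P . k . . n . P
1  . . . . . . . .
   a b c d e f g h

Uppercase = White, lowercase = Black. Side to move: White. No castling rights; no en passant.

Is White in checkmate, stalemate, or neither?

White to move; white king on a3.
In check: yes, from the black rook on a4.
King squares — a2: own pawn; b2: attacked by Kc2; b3: attacked by Kc2; a4: attacked by Bd7; b4: attacked by Ra4.
Legal moves for White: none.
In check with no legal moves → checkmate.

checkmate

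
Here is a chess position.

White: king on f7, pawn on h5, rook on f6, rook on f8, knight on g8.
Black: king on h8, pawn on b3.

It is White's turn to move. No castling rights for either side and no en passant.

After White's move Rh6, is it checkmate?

yes

After Rh6: black king on h8; in check: yes, from the white rook on h6.
King squares — g7: attacked by Kf7; h7: attacked by Rh6; g8: attacked by Kf7.
Black has no legal moves → checkmate.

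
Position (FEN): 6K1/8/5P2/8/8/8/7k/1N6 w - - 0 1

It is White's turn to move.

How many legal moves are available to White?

White to move; king on g8.
In check: no.
Legal moves: Kh8, Kf8, Kh7, Kg7, Kf7, Nc3, Na3, Nd2, f7.
Count: 9.

9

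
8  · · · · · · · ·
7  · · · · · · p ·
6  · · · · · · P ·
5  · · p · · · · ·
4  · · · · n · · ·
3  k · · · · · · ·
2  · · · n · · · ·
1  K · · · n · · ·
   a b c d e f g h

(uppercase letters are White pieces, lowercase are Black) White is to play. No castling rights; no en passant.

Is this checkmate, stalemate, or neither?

White to move; white king on a1.
In check: no.
King squares — b1: attacked by Nd2; a2: attacked by Ka3; b2: attacked by Ka3.
Legal moves for White: none.
Not in check and no legal moves → stalemate.

stalemate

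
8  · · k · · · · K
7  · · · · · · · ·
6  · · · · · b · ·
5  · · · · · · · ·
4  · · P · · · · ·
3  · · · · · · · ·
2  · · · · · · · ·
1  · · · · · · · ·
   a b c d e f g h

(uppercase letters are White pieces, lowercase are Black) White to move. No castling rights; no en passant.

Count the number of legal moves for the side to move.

2

White to move; king on h8.
In check: yes, from the black bishop on f6.
Legal moves: Kg8, Kh7.
Count: 2.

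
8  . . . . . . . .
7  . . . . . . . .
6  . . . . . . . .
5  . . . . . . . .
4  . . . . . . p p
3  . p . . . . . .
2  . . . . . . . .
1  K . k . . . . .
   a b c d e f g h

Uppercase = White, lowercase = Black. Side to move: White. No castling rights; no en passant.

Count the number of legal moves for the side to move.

White to move; king on a1.
In check: no.
Legal moves: none.
Count: 0.

0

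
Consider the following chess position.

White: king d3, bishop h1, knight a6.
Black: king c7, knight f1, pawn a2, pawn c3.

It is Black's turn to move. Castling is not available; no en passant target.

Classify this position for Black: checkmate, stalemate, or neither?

Black to move; black king on c7.
In check: yes, from the white knight on a6.
King squares — b6: available; c6: attacked by Bh1; d6: available; b7: attacked by Bh1; d7: available; b8: attacked by Na6; c8: available; d8: available.
Legal moves for Black: Kd8, Kc8, Kd7, Kd6, Kb6.
Black is in check but has 5 legal moves → neither.

neither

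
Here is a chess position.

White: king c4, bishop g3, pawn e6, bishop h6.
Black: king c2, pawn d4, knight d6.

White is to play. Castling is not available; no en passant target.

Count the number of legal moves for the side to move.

5

White to move; king on c4.
In check: yes, from the black knight on d6.
Legal moves: Kd5, Kc5, Kxd4, Kb4, Bxd6.
Count: 5.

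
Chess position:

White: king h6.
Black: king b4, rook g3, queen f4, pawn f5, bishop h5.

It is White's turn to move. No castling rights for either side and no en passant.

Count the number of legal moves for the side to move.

2

White to move; king on h6.
In check: yes, from the black queen on f4.
Legal moves: Kh7, Kxh5.
Count: 2.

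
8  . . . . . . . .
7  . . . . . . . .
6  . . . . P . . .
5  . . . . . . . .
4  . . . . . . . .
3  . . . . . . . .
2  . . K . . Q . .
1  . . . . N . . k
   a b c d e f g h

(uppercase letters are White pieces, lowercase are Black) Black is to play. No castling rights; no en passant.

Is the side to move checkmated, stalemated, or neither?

Black to move; black king on h1.
In check: no.
King squares — g1: attacked by Qf2; g2: attacked by Ne1; h2: attacked by Qf2.
Legal moves for Black: none.
Not in check and no legal moves → stalemate.

stalemate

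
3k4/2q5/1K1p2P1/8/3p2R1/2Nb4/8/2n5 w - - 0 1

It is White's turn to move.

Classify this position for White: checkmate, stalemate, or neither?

White to move; white king on b6.
In check: yes, from the black queen on c7.
King squares — a5: attacked by Qc7; b5: attacked by Bd3; c5: attacked by Pd6; a6: attacked by Bd3; c6: attacked by Qc7; a7: attacked by Qc7; b7: attacked by Qc7; c7: attacked by Kd8.
Legal moves for White: none.
In check with no legal moves → checkmate.

checkmate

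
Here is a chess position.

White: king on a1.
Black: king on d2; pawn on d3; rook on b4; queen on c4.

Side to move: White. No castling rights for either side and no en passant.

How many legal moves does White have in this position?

White to move; king on a1.
In check: no.
Legal moves: none.
Count: 0.

0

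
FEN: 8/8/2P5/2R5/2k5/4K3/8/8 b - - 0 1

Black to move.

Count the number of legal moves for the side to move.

3

Black to move; king on c4.
In check: yes, from the white rook on c5.
Legal moves: Kxc5, Kb4, Kb3.
Count: 3.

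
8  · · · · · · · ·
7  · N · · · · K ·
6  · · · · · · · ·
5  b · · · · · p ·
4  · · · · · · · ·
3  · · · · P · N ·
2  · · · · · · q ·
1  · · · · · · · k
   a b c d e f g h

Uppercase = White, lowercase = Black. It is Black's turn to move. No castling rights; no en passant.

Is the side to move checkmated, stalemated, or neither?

Black to move; black king on h1.
In check: yes, from the white knight on g3.
Legal moves for Black: Kh2, Kg1, Qxg3.
Black is in check but has 3 legal moves → neither.

neither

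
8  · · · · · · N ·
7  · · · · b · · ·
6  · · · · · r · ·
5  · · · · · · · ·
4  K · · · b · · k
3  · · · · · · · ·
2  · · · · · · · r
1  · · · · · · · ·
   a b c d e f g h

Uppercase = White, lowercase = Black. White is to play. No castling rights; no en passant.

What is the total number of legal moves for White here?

White to move; king on a4.
In check: no.
Legal moves: Nxe7, Nh6, Nxf6, Kb5, Ka5, Kb3.
Count: 6.

6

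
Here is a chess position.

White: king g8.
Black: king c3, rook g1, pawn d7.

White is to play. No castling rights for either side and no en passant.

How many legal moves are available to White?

4

White to move; king on g8.
In check: yes, from the black rook on g1.
Legal moves: Kh8, Kf8, Kh7, Kf7.
Count: 4.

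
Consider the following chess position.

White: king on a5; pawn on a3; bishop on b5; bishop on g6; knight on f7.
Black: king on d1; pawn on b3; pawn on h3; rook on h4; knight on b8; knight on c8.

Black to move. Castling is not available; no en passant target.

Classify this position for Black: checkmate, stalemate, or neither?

neither

Black to move; black king on d1.
In check: no.
Legal moves for Black include: Ne7, Na7, Nd6, Nb6, Nd7, Nc6+, Na6, Rh8, Rh7, Rh6, Rh5, Rg4, Rf4, Re4, Rd4, Rc4, Rb4, Ra4+, ... (list truncated; more exist).
Black has legal moves and is not in check → neither.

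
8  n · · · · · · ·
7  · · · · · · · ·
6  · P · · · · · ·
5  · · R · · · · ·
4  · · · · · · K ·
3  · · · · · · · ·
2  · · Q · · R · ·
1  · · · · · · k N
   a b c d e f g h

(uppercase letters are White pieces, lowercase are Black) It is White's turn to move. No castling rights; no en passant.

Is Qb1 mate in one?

After Qb1: black king on g1; in check: yes, from the white queen on b1.
King squares — f1: attacked by Qb1; h1: attacked by Qb1; f2: attacked by Nh1; g2: attacked by Rf2; h2: attacked by Rf2.
Black has no legal moves → checkmate.

yes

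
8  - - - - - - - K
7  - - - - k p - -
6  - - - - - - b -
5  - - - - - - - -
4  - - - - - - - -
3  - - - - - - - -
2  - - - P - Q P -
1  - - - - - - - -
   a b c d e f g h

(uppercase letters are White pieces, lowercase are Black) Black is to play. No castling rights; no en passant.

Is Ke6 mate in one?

no

After Ke6: white king on h8; in check: no.
White is not in check, so this cannot be checkmate.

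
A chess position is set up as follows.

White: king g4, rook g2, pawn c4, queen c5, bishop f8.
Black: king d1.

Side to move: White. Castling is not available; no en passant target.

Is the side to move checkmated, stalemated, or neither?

neither

White to move; white king on g4.
In check: no.
Legal moves for White include: Bg7, Be7, Bh6, Bd6, Qc8, Qe7, Qc7, Qa7, Qd6+, Qc6, Qb6, Qh5, Qg5, Qf5, Qe5, Qd5+, Qb5, Qa5, ... (list truncated; more exist).
White has legal moves and is not in check → neither.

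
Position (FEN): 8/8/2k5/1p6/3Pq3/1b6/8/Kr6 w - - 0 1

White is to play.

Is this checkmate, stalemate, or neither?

White to move; white king on a1.
In check: yes, from the black rook on b1.
King squares — b1: attacked by Qe4; a2: attacked by Bb3; b2: attacked by Rb1.
Legal moves for White: none.
In check with no legal moves → checkmate.

checkmate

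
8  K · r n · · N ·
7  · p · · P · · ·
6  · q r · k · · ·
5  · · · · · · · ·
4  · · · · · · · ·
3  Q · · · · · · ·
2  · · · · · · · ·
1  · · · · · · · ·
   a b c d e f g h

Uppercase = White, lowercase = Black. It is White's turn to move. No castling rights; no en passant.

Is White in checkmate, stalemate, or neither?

White to move; white king on a8.
In check: yes, from the black rook on c8.
King squares — a7: attacked by Qb6; b7: attacked by Qb6; b8: attacked by Rc8.
Legal moves for White: none.
In check with no legal moves → checkmate.

checkmate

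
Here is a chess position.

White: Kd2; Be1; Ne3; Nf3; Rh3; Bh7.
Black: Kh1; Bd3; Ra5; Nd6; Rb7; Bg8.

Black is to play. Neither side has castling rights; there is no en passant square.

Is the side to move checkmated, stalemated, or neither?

checkmate

Black to move; black king on h1.
In check: yes, from the white rook on h3.
King squares — g1: attacked by Nf3; g2: attacked by Ne3; h2: attacked by Nf3.
Legal moves for Black: none.
In check with no legal moves → checkmate.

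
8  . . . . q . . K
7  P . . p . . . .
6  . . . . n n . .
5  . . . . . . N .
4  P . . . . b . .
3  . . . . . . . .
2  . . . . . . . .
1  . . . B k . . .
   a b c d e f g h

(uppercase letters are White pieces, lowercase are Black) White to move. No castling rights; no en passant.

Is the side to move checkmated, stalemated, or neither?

checkmate

White to move; white king on h8.
In check: yes, from the black queen on e8.
King squares — g7: attacked by Ne6; h7: attacked by Nf6; g8: attacked by Nf6.
Legal moves for White: none.
In check with no legal moves → checkmate.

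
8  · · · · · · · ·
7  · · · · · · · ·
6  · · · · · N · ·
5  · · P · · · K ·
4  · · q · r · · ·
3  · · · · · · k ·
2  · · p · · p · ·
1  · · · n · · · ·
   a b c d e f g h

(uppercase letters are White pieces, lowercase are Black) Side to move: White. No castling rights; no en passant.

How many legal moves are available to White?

13

White to move; king on g5.
In check: no.
Legal moves: Ng8, Ne8, Nh7, Nd7, Nh5+, Nd5, Ng4, Nxe4+, Kh6, Kg6, Kh5, Kf5, c6.
Count: 13.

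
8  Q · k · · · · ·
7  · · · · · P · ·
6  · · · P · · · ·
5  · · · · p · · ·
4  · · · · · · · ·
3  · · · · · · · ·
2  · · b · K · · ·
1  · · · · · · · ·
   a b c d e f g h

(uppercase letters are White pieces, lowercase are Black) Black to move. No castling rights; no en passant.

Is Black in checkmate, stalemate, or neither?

neither

Black to move; black king on c8.
In check: yes, from the white queen on a8.
King squares — b7: attacked by Qa8; c7: attacked by Pd6; d7: available; b8: attacked by Qa8; d8: attacked by Qa8.
Legal moves for Black: Kd7.
Black is in check but has 1 legal move → neither.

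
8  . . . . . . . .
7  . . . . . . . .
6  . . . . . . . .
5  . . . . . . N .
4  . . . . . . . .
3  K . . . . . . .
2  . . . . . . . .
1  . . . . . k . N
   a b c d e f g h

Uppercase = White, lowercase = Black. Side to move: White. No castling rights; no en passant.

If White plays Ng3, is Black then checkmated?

no

After Ng3: black king on f1; in check: yes, from the white knight on g3.
Black has 4 legal replies: Kg2, Kf2, Kg1, Ke1.
In check but a legal move exists → not checkmate.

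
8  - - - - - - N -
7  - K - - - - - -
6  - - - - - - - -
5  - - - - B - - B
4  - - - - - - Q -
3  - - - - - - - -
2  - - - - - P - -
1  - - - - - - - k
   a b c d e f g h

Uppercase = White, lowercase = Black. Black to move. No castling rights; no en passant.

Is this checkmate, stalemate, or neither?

Black to move; black king on h1.
In check: no.
King squares — g1: attacked by Qg4; g2: attacked by Qg4; h2: attacked by Be5.
Legal moves for Black: none.
Not in check and no legal moves → stalemate.

stalemate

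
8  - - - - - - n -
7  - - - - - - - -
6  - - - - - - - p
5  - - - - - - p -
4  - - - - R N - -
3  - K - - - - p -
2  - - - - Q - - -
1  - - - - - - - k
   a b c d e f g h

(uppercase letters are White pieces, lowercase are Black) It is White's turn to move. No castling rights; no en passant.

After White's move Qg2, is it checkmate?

yes

After Qg2: black king on h1; in check: yes, from the white queen on g2.
King squares — g1: attacked by Qg2; g2: attacked by Nf4; h2: attacked by Qg2.
Black has no legal moves → checkmate.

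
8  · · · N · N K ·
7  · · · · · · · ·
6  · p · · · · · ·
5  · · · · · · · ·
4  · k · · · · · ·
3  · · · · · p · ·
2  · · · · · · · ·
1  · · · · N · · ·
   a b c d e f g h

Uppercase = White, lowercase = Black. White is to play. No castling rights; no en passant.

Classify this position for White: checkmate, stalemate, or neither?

White to move; white king on g8.
In check: no.
Legal moves for White: Kh8, Kh7, Kg7, Kf7, Nh7, Nd7, Ng6, Nfe6, Nf7, Nb7, Nde6, Nc6+, Nxf3, Nd3+, Ng2, Nc2+.
White has 16 legal moves and is not in check → neither.

neither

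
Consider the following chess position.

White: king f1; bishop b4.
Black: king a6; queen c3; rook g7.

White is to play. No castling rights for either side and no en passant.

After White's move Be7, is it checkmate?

no

After Be7: black king on a6; in check: no.
Black is not in check, so this cannot be checkmate.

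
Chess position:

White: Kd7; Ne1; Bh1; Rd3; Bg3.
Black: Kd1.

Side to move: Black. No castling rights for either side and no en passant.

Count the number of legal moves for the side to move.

Black to move; king on d1.
In check: yes, from the white rook on d3.
Legal moves: Ke2, Kc1.
Count: 2.

2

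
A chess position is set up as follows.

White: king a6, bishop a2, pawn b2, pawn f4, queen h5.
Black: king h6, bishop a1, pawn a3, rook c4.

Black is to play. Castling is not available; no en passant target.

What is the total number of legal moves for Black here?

2

Black to move; king on h6.
In check: yes, from the white queen on h5.
Legal moves: Kg7, Kxh5.
Count: 2.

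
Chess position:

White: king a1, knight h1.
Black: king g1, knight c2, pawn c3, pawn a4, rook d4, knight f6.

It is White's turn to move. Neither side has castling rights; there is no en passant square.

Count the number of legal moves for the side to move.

White to move; king on a1.
In check: yes, from the black knight on c2.
Legal moves: Ka2, Kb1.
Count: 2.

2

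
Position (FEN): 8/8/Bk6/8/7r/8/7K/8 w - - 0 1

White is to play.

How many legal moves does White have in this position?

White to move; king on h2.
In check: yes, from the black rook on h4.
Legal moves: Kg3, Kg2, Kg1.
Count: 3.

3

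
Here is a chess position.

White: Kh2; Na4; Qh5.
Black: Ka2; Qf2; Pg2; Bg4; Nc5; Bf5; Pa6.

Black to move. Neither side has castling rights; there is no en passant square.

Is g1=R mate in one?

yes

After g1=R: white king on h2; in check: yes, from the black queen on f2.
King squares — g1: attacked by Qf2; h1: attacked by Rg1; g2: attacked by Rg1; g3: attacked by Rg1; h3: attacked by Bg4.
White has no legal moves → checkmate.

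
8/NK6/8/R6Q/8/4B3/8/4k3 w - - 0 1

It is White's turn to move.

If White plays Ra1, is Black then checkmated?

After Ra1: black king on e1; in check: yes, from the white rook on a1.
King squares — d1: attacked by Ra1; f1: attacked by Ra1; d2: attacked by Be3; e2: attacked by Qh5; f2: attacked by Be3.
Black has no legal moves → checkmate.

yes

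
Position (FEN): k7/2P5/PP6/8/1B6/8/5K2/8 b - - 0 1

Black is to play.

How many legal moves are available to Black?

0

Black to move; king on a8.
In check: no.
Legal moves: none.
Count: 0.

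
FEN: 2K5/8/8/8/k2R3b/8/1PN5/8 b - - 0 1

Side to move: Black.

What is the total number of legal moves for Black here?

Black to move; king on a4.
In check: yes, from the white rook on d4.
Legal moves: Kb5, Ka5, Kb3.
Count: 3.

3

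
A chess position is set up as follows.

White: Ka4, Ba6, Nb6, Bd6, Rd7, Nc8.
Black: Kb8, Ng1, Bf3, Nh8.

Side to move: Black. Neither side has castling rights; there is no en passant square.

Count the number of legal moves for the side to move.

0

Black to move; king on b8.
In check: yes, from the white bishop on d6.
Legal moves: none.
Count: 0.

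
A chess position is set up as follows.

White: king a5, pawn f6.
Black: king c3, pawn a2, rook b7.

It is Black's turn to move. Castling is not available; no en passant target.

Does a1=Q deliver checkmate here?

After a1=Q: white king on a5; in check: yes, from the black queen on a1.
King squares — a4: attacked by Qa1; b4: attacked by Kc3; b5: attacked by Rb7; a6: attacked by Qa1; b6: attacked by Rb7.
White has no legal moves → checkmate.

yes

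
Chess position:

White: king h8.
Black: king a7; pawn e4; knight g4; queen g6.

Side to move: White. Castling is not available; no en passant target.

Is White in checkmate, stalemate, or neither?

stalemate

White to move; white king on h8.
In check: no.
King squares — g7: attacked by Qg6; h7: attacked by Qg6; g8: attacked by Qg6.
Legal moves for White: none.
Not in check and no legal moves → stalemate.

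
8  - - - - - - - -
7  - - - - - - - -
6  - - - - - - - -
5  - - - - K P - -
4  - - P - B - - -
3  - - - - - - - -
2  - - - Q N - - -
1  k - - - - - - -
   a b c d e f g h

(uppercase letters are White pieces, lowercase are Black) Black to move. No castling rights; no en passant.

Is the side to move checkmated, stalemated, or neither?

stalemate

Black to move; black king on a1.
In check: no.
King squares — b1: attacked by Be4; a2: attacked by Qd2; b2: attacked by Qd2.
Legal moves for Black: none.
Not in check and no legal moves → stalemate.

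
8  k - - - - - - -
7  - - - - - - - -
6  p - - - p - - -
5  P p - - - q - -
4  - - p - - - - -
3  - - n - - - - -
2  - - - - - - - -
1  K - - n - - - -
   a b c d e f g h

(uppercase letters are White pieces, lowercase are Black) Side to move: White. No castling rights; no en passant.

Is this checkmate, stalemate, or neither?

stalemate

White to move; white king on a1.
In check: no.
King squares — b1: attacked by Nc3; a2: attacked by Nc3; b2: attacked by Nd1.
Legal moves for White: none.
Not in check and no legal moves → stalemate.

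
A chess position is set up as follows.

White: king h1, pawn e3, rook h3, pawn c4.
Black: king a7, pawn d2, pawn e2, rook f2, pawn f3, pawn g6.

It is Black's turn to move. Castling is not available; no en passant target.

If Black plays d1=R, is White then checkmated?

yes

After d1=R: white king on h1; in check: yes, from the black rook on d1.
King squares — g1: attacked by Rd1; g2: attacked by Rf2; h2: attacked by Rf2.
White has no legal moves → checkmate.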